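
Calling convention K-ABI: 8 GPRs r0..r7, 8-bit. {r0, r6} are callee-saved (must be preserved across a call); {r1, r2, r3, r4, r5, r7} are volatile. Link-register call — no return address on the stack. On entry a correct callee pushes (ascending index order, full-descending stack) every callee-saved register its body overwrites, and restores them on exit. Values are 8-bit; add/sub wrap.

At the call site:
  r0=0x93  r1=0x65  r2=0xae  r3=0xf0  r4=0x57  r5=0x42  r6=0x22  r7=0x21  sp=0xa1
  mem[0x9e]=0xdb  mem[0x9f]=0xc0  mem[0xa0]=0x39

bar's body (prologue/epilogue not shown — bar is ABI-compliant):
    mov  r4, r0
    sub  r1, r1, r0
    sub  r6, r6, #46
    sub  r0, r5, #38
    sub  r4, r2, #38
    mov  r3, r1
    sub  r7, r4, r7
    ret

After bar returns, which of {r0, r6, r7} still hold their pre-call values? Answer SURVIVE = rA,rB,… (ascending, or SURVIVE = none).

SURVIVE = r0,r6

prologue: push r0 → mem[0xa0]=0x93, sp=0xa0
prologue: push r6 → mem[0x9f]=0x22, sp=0x9f
body[0] mov  r4, r0 → r4=0x93
body[1] sub  r1, r1, r0 → r1=0xd2
body[2] sub  r6, r6, #46 → r6=0xf4
body[3] sub  r0, r5, #38 → r0=0x1c
body[4] sub  r4, r2, #38 → r4=0x88
body[5] mov  r3, r1 → r3=0xd2
body[6] sub  r7, r4, r7 → r7=0x67
epilogue: pop r6=0x22, sp=0xa0
epilogue: pop r0=0x93, sp=0xa1
r0: callee-saved, written=True
r6: callee-saved, written=True
r7: caller-saved, written=True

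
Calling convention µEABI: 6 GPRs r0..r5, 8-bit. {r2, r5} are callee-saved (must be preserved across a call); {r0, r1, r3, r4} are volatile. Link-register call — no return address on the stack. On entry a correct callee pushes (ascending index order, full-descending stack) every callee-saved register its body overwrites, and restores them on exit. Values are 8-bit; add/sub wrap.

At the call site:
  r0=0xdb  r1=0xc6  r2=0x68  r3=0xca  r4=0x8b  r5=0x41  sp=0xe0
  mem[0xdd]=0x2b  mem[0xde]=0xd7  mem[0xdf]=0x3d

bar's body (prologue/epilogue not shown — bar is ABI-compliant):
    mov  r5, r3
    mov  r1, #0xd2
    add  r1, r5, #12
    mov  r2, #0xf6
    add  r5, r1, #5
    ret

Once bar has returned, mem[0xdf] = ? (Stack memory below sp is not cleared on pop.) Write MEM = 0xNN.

MEM = 0x68

prologue: push r2 → mem[0xdf]=0x68, sp=0xdf
prologue: push r5 → mem[0xde]=0x41, sp=0xde
body[0] mov  r5, r3 → r5=0xca
body[1] mov  r1, #0xd2 → r1=0xd2
body[2] add  r1, r5, #12 → r1=0xd6
body[3] mov  r2, #0xf6 → r2=0xf6
body[4] add  r5, r1, #5 → r5=0xdb
epilogue: pop r5=0x41, sp=0xdf
epilogue: pop r2=0x68, sp=0xe0
prologue pushed ['r2', 'r5'] at ['0xdf', '0xde']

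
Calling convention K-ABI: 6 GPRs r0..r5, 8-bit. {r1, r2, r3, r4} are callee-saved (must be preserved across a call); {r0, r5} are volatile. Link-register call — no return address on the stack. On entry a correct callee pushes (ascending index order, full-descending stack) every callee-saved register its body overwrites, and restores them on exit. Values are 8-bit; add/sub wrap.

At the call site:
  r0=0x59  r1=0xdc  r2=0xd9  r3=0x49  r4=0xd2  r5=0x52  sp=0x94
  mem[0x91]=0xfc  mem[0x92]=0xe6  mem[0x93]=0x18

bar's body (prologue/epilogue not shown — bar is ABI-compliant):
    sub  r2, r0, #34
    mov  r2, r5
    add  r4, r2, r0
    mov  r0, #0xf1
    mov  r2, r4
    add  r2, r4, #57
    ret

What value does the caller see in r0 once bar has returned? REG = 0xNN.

prologue: push r2 -> mem[0x93]=0xd9, sp=0x93
prologue: push r4 -> mem[0x92]=0xd2, sp=0x92
body[0] sub  r2, r0, #34 -> r2=0x37
body[1] mov  r2, r5 -> r2=0x52
body[2] add  r4, r2, r0 -> r4=0xab
body[3] mov  r0, #0xf1 -> r0=0xf1
body[4] mov  r2, r4 -> r2=0xab
body[5] add  r2, r4, #57 -> r2=0xe4
epilogue: pop r4=0xd2, sp=0x93
epilogue: pop r2=0xd9, sp=0x94
r0 is caller-saved -> body value

REG = 0xf1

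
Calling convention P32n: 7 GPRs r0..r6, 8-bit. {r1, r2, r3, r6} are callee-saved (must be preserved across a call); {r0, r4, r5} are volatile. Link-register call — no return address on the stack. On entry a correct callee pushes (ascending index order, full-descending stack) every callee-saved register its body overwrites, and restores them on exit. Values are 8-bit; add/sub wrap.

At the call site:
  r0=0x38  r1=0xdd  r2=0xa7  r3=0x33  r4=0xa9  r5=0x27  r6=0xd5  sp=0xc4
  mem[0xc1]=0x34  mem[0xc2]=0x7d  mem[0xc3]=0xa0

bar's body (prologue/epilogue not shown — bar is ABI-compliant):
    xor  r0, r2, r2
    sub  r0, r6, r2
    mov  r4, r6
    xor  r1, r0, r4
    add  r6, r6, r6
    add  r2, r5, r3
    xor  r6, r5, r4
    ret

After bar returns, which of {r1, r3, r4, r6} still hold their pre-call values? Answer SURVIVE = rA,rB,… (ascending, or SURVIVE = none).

SURVIVE = r1,r3,r6

prologue: push r1 -> mem[0xc3]=0xdd, sp=0xc3
prologue: push r2 -> mem[0xc2]=0xa7, sp=0xc2
prologue: push r6 -> mem[0xc1]=0xd5, sp=0xc1
body[0] xor  r0, r2, r2 -> r0=0x00
body[1] sub  r0, r6, r2 -> r0=0x2e
body[2] mov  r4, r6 -> r4=0xd5
body[3] xor  r1, r0, r4 -> r1=0xfb
body[4] add  r6, r6, r6 -> r6=0xaa
body[5] add  r2, r5, r3 -> r2=0x5a
body[6] xor  r6, r5, r4 -> r6=0xf2
epilogue: pop r6=0xd5, sp=0xc2
epilogue: pop r2=0xa7, sp=0xc3
epilogue: pop r1=0xdd, sp=0xc4
r1: callee-saved, written=True
r3: callee-saved, written=False
r4: caller-saved, written=True
r6: callee-saved, written=True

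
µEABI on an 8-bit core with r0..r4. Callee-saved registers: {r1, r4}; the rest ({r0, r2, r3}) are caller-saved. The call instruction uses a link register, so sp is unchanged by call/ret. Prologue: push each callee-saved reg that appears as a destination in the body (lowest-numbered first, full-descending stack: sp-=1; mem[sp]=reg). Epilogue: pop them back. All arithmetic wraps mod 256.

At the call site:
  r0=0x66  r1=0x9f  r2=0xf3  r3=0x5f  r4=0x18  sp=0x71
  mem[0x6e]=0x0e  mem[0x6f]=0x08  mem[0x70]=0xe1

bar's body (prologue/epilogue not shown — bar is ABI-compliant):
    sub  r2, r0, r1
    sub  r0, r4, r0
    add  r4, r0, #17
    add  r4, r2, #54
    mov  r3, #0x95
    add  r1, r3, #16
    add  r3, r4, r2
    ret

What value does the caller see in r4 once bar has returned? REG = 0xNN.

prologue: push r1 → mem[0x70]=0x9f, sp=0x70
prologue: push r4 → mem[0x6f]=0x18, sp=0x6f
body[0] sub  r2, r0, r1 → r2=0xc7
body[1] sub  r0, r4, r0 → r0=0xb2
body[2] add  r4, r0, #17 → r4=0xc3
body[3] add  r4, r2, #54 → r4=0xfd
body[4] mov  r3, #0x95 → r3=0x95
body[5] add  r1, r3, #16 → r1=0xa5
body[6] add  r3, r4, r2 → r3=0xc4
epilogue: pop r4=0x18, sp=0x70
epilogue: pop r1=0x9f, sp=0x71
r4 is callee-saved → restored

REG = 0x18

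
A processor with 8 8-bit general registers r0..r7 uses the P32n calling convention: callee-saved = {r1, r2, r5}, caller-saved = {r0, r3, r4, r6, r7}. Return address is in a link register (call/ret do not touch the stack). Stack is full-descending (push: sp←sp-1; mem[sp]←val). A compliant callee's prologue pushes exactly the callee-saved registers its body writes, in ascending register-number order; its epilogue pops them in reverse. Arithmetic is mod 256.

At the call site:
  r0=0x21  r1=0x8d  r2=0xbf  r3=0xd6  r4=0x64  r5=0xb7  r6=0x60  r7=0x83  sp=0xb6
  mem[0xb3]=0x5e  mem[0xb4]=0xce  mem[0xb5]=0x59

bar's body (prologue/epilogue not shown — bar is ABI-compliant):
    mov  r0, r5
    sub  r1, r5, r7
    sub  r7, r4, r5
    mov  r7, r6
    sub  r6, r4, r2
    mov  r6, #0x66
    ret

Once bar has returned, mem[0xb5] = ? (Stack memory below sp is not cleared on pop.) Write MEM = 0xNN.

prologue: push r1 -> mem[0xb5]=0x8d, sp=0xb5
body[0] mov  r0, r5 -> r0=0xb7
body[1] sub  r1, r5, r7 -> r1=0x34
body[2] sub  r7, r4, r5 -> r7=0xad
body[3] mov  r7, r6 -> r7=0x60
body[4] sub  r6, r4, r2 -> r6=0xa5
body[5] mov  r6, #0x66 -> r6=0x66
epilogue: pop r1=0x8d, sp=0xb6
prologue pushed ['r1'] at ['0xb5']

MEM = 0x8d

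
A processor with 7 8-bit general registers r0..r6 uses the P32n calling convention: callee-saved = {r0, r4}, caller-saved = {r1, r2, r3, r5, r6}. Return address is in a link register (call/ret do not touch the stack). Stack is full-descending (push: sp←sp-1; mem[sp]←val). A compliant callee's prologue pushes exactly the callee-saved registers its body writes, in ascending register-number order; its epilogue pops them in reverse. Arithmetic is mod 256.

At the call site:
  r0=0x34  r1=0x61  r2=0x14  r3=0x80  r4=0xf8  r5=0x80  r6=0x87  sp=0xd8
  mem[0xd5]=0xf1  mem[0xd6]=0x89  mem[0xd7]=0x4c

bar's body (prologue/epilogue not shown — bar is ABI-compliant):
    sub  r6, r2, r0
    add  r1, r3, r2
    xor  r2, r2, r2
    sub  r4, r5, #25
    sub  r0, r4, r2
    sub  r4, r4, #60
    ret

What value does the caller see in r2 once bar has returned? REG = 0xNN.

REG = 0x00

prologue: push r0 -> mem[0xd7]=0x34, sp=0xd7
prologue: push r4 -> mem[0xd6]=0xf8, sp=0xd6
body[0] sub  r6, r2, r0 -> r6=0xe0
body[1] add  r1, r3, r2 -> r1=0x94
body[2] xor  r2, r2, r2 -> r2=0x00
body[3] sub  r4, r5, #25 -> r4=0x67
body[4] sub  r0, r4, r2 -> r0=0x67
body[5] sub  r4, r4, #60 -> r4=0x2b
epilogue: pop r4=0xf8, sp=0xd7
epilogue: pop r0=0x34, sp=0xd8
r2 is caller-saved -> body value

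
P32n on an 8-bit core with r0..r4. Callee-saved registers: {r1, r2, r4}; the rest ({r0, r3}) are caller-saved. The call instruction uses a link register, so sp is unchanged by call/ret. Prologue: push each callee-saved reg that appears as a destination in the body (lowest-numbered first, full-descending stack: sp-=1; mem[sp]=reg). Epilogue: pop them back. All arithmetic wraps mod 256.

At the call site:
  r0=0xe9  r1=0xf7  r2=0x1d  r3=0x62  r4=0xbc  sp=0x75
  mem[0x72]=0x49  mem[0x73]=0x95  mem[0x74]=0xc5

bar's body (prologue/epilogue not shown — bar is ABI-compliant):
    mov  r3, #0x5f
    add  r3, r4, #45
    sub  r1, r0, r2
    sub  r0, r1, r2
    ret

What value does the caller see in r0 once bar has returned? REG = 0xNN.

prologue: push r1 → mem[0x74]=0xf7, sp=0x74
body[0] mov  r3, #0x5f → r3=0x5f
body[1] add  r3, r4, #45 → r3=0xe9
body[2] sub  r1, r0, r2 → r1=0xcc
body[3] sub  r0, r1, r2 → r0=0xaf
epilogue: pop r1=0xf7, sp=0x75
r0 is caller-saved → body value

REG = 0xaf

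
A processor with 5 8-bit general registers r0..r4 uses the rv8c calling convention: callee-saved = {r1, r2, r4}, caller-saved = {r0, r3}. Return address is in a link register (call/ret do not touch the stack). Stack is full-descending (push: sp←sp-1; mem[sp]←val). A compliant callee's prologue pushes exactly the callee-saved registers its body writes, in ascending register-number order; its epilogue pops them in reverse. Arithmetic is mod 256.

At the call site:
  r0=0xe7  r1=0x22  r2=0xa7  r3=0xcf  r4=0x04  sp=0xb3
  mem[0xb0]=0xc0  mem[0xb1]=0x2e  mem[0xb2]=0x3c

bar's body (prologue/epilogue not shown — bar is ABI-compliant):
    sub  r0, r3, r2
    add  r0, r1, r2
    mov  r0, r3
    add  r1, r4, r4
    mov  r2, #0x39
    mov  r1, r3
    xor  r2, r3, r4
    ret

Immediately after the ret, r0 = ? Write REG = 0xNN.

REG = 0xcf

prologue: push r1 -> mem[0xb2]=0x22, sp=0xb2
prologue: push r2 -> mem[0xb1]=0xa7, sp=0xb1
body[0] sub  r0, r3, r2 -> r0=0x28
body[1] add  r0, r1, r2 -> r0=0xc9
body[2] mov  r0, r3 -> r0=0xcf
body[3] add  r1, r4, r4 -> r1=0x08
body[4] mov  r2, #0x39 -> r2=0x39
body[5] mov  r1, r3 -> r1=0xcf
body[6] xor  r2, r3, r4 -> r2=0xcb
epilogue: pop r2=0xa7, sp=0xb2
epilogue: pop r1=0x22, sp=0xb3
r0 is caller-saved -> body value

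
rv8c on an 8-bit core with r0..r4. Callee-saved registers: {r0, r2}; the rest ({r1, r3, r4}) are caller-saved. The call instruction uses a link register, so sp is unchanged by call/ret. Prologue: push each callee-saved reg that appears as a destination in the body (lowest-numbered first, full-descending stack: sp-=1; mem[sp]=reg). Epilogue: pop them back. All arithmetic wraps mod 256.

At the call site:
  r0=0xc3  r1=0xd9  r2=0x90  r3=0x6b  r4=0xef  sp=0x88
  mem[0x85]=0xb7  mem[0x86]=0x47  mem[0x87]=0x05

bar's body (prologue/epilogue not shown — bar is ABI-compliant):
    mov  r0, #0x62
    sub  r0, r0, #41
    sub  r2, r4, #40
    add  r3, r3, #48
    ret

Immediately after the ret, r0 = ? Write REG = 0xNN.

REG = 0xc3

prologue: push r0 → mem[0x87]=0xc3, sp=0x87
prologue: push r2 → mem[0x86]=0x90, sp=0x86
body[0] mov  r0, #0x62 → r0=0x62
body[1] sub  r0, r0, #41 → r0=0x39
body[2] sub  r2, r4, #40 → r2=0xc7
body[3] add  r3, r3, #48 → r3=0x9b
epilogue: pop r2=0x90, sp=0x87
epilogue: pop r0=0xc3, sp=0x88
r0 is callee-saved → restored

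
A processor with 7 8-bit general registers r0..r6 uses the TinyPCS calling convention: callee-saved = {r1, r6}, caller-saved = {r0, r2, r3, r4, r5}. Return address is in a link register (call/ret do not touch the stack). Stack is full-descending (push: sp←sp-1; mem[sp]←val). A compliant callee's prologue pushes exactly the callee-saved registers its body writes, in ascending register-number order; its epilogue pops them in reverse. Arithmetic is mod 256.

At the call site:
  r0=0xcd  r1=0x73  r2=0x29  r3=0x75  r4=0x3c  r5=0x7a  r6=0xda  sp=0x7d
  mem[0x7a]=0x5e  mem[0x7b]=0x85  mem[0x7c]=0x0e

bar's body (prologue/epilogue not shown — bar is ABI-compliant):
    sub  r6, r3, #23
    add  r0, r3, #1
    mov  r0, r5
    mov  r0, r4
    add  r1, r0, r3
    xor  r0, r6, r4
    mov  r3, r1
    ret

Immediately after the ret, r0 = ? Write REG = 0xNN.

prologue: push r1 -> mem[0x7c]=0x73, sp=0x7c
prologue: push r6 -> mem[0x7b]=0xda, sp=0x7b
body[0] sub  r6, r3, #23 -> r6=0x5e
body[1] add  r0, r3, #1 -> r0=0x76
body[2] mov  r0, r5 -> r0=0x7a
body[3] mov  r0, r4 -> r0=0x3c
body[4] add  r1, r0, r3 -> r1=0xb1
body[5] xor  r0, r6, r4 -> r0=0x62
body[6] mov  r3, r1 -> r3=0xb1
epilogue: pop r6=0xda, sp=0x7c
epilogue: pop r1=0x73, sp=0x7d
r0 is caller-saved -> body value

REG = 0x62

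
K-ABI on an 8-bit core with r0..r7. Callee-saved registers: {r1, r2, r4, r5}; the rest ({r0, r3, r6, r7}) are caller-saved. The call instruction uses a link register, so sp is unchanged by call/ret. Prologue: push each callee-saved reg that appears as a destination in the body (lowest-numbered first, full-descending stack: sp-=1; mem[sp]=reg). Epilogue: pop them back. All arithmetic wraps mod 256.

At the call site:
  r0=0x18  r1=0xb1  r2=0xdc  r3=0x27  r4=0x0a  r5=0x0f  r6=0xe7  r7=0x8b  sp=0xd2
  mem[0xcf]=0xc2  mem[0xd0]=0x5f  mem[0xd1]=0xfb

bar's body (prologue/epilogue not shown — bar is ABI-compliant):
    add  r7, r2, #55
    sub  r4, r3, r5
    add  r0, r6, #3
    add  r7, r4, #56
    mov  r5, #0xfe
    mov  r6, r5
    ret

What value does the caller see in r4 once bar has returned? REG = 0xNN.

REG = 0x0a

prologue: push r4 → mem[0xd1]=0x0a, sp=0xd1
prologue: push r5 → mem[0xd0]=0x0f, sp=0xd0
body[0] add  r7, r2, #55 → r7=0x13
body[1] sub  r4, r3, r5 → r4=0x18
body[2] add  r0, r6, #3 → r0=0xea
body[3] add  r7, r4, #56 → r7=0x50
body[4] mov  r5, #0xfe → r5=0xfe
body[5] mov  r6, r5 → r6=0xfe
epilogue: pop r5=0x0f, sp=0xd1
epilogue: pop r4=0x0a, sp=0xd2
r4 is callee-saved → restored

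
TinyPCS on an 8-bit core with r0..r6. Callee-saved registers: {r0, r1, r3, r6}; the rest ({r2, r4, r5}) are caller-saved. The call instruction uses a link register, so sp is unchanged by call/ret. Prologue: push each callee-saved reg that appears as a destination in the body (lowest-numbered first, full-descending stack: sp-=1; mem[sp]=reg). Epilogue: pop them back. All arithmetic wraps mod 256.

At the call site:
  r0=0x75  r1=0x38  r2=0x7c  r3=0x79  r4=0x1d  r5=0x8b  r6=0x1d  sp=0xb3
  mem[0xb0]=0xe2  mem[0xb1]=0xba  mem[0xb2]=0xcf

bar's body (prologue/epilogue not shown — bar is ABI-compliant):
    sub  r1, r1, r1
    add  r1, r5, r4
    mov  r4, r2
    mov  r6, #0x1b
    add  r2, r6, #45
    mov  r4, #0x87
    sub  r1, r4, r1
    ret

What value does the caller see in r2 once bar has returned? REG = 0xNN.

prologue: push r1 → mem[0xb2]=0x38, sp=0xb2
prologue: push r6 → mem[0xb1]=0x1d, sp=0xb1
body[0] sub  r1, r1, r1 → r1=0x00
body[1] add  r1, r5, r4 → r1=0xa8
body[2] mov  r4, r2 → r4=0x7c
body[3] mov  r6, #0x1b → r6=0x1b
body[4] add  r2, r6, #45 → r2=0x48
body[5] mov  r4, #0x87 → r4=0x87
body[6] sub  r1, r4, r1 → r1=0xdf
epilogue: pop r6=0x1d, sp=0xb2
epilogue: pop r1=0x38, sp=0xb3
r2 is caller-saved → body value

REG = 0x48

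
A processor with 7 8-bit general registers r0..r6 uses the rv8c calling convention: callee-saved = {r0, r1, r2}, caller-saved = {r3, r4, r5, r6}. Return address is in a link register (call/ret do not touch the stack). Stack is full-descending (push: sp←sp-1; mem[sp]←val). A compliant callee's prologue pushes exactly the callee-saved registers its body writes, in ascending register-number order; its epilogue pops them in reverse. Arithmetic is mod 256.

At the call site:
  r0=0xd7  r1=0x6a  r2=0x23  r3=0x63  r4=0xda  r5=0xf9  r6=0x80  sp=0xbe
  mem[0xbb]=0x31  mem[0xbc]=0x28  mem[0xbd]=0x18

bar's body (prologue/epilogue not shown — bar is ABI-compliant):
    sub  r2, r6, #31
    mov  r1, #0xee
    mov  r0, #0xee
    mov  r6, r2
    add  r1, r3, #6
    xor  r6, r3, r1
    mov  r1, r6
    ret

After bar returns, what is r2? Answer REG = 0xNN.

REG = 0x23

prologue: push r0 -> mem[0xbd]=0xd7, sp=0xbd
prologue: push r1 -> mem[0xbc]=0x6a, sp=0xbc
prologue: push r2 -> mem[0xbb]=0x23, sp=0xbb
body[0] sub  r2, r6, #31 -> r2=0x61
body[1] mov  r1, #0xee -> r1=0xee
body[2] mov  r0, #0xee -> r0=0xee
body[3] mov  r6, r2 -> r6=0x61
body[4] add  r1, r3, #6 -> r1=0x69
body[5] xor  r6, r3, r1 -> r6=0x0a
body[6] mov  r1, r6 -> r1=0x0a
epilogue: pop r2=0x23, sp=0xbc
epilogue: pop r1=0x6a, sp=0xbd
epilogue: pop r0=0xd7, sp=0xbe
r2 is callee-saved -> restored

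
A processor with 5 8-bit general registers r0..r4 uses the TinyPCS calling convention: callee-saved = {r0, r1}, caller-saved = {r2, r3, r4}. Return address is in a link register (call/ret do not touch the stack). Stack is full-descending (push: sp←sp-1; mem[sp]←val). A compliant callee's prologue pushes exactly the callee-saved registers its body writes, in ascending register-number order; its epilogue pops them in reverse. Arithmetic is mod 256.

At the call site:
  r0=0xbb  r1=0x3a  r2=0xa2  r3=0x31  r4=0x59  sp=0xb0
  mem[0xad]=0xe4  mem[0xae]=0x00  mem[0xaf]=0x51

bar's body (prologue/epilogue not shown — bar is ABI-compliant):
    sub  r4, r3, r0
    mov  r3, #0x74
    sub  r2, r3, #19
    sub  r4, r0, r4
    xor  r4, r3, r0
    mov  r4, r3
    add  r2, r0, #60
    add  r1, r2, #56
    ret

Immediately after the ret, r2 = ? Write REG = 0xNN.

REG = 0xf7

prologue: push r1 -> mem[0xaf]=0x3a, sp=0xaf
body[0] sub  r4, r3, r0 -> r4=0x76
body[1] mov  r3, #0x74 -> r3=0x74
body[2] sub  r2, r3, #19 -> r2=0x61
body[3] sub  r4, r0, r4 -> r4=0x45
body[4] xor  r4, r3, r0 -> r4=0xcf
body[5] mov  r4, r3 -> r4=0x74
body[6] add  r2, r0, #60 -> r2=0xf7
body[7] add  r1, r2, #56 -> r1=0x2f
epilogue: pop r1=0x3a, sp=0xb0
r2 is caller-saved -> body value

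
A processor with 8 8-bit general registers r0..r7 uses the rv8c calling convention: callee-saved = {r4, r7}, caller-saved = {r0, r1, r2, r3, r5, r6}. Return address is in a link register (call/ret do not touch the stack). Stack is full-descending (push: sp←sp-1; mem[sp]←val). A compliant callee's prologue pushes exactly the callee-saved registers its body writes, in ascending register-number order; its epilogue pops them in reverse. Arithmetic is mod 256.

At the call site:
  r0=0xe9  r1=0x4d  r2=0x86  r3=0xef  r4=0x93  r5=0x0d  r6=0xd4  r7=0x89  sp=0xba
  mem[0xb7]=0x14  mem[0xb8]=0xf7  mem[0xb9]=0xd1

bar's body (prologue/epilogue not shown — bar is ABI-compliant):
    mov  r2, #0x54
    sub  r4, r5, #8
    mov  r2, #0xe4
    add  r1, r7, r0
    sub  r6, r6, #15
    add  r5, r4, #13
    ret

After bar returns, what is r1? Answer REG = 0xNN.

REG = 0x72

prologue: push r4 -> mem[0xb9]=0x93, sp=0xb9
body[0] mov  r2, #0x54 -> r2=0x54
body[1] sub  r4, r5, #8 -> r4=0x05
body[2] mov  r2, #0xe4 -> r2=0xe4
body[3] add  r1, r7, r0 -> r1=0x72
body[4] sub  r6, r6, #15 -> r6=0xc5
body[5] add  r5, r4, #13 -> r5=0x12
epilogue: pop r4=0x93, sp=0xba
r1 is caller-saved -> body value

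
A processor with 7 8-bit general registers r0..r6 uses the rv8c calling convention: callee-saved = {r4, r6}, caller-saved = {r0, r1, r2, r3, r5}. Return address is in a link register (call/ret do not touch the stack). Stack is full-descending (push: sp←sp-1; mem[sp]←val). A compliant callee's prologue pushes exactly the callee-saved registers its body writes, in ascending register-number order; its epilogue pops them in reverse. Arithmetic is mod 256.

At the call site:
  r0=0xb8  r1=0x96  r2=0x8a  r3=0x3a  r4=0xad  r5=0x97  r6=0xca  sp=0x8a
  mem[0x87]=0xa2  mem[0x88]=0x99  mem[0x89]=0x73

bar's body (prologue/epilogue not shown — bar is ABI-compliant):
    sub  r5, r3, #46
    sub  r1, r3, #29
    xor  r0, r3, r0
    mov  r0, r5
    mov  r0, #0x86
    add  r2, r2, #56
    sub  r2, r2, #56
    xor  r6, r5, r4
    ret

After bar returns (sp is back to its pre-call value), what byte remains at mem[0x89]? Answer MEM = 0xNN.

MEM = 0xca

prologue: push r6 -> mem[0x89]=0xca, sp=0x89
body[0] sub  r5, r3, #46 -> r5=0x0c
body[1] sub  r1, r3, #29 -> r1=0x1d
body[2] xor  r0, r3, r0 -> r0=0x82
body[3] mov  r0, r5 -> r0=0x0c
body[4] mov  r0, #0x86 -> r0=0x86
body[5] add  r2, r2, #56 -> r2=0xc2
body[6] sub  r2, r2, #56 -> r2=0x8a
body[7] xor  r6, r5, r4 -> r6=0xa1
epilogue: pop r6=0xca, sp=0x8a
prologue pushed ['r6'] at ['0x89']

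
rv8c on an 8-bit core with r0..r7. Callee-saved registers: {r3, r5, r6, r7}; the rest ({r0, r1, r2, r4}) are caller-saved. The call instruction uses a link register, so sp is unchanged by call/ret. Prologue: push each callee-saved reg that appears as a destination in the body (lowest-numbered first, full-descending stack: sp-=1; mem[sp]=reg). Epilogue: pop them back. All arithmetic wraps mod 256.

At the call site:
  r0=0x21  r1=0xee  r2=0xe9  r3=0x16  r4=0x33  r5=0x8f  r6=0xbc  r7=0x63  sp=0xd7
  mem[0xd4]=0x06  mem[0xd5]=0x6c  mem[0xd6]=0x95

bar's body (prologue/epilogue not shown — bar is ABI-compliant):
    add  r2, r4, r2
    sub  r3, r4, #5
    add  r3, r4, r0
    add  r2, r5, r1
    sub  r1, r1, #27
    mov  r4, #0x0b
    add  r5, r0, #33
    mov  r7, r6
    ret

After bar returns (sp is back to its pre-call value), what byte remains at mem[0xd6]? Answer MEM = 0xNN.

prologue: push r3 → mem[0xd6]=0x16, sp=0xd6
prologue: push r5 → mem[0xd5]=0x8f, sp=0xd5
prologue: push r7 → mem[0xd4]=0x63, sp=0xd4
body[0] add  r2, r4, r2 → r2=0x1c
body[1] sub  r3, r4, #5 → r3=0x2e
body[2] add  r3, r4, r0 → r3=0x54
body[3] add  r2, r5, r1 → r2=0x7d
body[4] sub  r1, r1, #27 → r1=0xd3
body[5] mov  r4, #0x0b → r4=0x0b
body[6] add  r5, r0, #33 → r5=0x42
body[7] mov  r7, r6 → r7=0xbc
epilogue: pop r7=0x63, sp=0xd5
epilogue: pop r5=0x8f, sp=0xd6
epilogue: pop r3=0x16, sp=0xd7
prologue pushed ['r3', 'r5', 'r7'] at ['0xd6', '0xd5', '0xd4']

MEM = 0x16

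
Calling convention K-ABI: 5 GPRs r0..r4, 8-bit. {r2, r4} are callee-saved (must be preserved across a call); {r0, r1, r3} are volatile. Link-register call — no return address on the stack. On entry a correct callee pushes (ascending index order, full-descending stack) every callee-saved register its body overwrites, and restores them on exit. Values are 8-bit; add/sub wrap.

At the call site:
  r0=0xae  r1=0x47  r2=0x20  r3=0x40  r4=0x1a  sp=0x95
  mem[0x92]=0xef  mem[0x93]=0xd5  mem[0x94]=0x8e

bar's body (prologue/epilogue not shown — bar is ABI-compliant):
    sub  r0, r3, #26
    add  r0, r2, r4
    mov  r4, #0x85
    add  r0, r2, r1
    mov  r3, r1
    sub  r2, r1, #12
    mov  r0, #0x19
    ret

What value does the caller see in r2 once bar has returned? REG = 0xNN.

prologue: push r2 → mem[0x94]=0x20, sp=0x94
prologue: push r4 → mem[0x93]=0x1a, sp=0x93
body[0] sub  r0, r3, #26 → r0=0x26
body[1] add  r0, r2, r4 → r0=0x3a
body[2] mov  r4, #0x85 → r4=0x85
body[3] add  r0, r2, r1 → r0=0x67
body[4] mov  r3, r1 → r3=0x47
body[5] sub  r2, r1, #12 → r2=0x3b
body[6] mov  r0, #0x19 → r0=0x19
epilogue: pop r4=0x1a, sp=0x94
epilogue: pop r2=0x20, sp=0x95
r2 is callee-saved → restored

REG = 0x20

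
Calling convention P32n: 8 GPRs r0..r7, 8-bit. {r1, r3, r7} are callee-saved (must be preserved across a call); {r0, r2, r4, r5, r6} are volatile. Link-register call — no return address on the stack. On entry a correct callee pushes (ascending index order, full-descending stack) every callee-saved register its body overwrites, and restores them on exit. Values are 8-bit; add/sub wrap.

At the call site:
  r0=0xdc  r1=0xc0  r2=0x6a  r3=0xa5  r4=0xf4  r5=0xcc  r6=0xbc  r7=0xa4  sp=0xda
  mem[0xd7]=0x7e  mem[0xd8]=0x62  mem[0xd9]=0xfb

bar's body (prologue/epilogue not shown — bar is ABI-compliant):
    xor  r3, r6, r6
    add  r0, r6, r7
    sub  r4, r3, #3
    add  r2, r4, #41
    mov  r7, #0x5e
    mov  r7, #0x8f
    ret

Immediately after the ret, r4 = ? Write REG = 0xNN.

prologue: push r3 -> mem[0xd9]=0xa5, sp=0xd9
prologue: push r7 -> mem[0xd8]=0xa4, sp=0xd8
body[0] xor  r3, r6, r6 -> r3=0x00
body[1] add  r0, r6, r7 -> r0=0x60
body[2] sub  r4, r3, #3 -> r4=0xfd
body[3] add  r2, r4, #41 -> r2=0x26
body[4] mov  r7, #0x5e -> r7=0x5e
body[5] mov  r7, #0x8f -> r7=0x8f
epilogue: pop r7=0xa4, sp=0xd9
epilogue: pop r3=0xa5, sp=0xda
r4 is caller-saved -> body value

REG = 0xfd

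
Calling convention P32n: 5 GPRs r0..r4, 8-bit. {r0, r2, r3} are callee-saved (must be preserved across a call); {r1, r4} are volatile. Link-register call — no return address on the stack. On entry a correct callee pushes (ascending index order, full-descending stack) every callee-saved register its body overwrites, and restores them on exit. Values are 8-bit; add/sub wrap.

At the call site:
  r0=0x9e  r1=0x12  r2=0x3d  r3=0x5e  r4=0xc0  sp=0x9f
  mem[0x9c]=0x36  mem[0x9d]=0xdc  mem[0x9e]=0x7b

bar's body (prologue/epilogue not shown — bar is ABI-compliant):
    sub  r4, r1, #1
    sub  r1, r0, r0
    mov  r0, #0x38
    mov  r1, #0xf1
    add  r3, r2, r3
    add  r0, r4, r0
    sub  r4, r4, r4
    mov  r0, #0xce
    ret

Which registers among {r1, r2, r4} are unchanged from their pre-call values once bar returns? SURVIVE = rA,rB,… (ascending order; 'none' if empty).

SURVIVE = r2

prologue: push r0 -> mem[0x9e]=0x9e, sp=0x9e
prologue: push r3 -> mem[0x9d]=0x5e, sp=0x9d
body[0] sub  r4, r1, #1 -> r4=0x11
body[1] sub  r1, r0, r0 -> r1=0x00
body[2] mov  r0, #0x38 -> r0=0x38
body[3] mov  r1, #0xf1 -> r1=0xf1
body[4] add  r3, r2, r3 -> r3=0x9b
body[5] add  r0, r4, r0 -> r0=0x49
body[6] sub  r4, r4, r4 -> r4=0x00
body[7] mov  r0, #0xce -> r0=0xce
epilogue: pop r3=0x5e, sp=0x9e
epilogue: pop r0=0x9e, sp=0x9f
r1: caller-saved, written=True
r2: callee-saved, written=False
r4: caller-saved, written=True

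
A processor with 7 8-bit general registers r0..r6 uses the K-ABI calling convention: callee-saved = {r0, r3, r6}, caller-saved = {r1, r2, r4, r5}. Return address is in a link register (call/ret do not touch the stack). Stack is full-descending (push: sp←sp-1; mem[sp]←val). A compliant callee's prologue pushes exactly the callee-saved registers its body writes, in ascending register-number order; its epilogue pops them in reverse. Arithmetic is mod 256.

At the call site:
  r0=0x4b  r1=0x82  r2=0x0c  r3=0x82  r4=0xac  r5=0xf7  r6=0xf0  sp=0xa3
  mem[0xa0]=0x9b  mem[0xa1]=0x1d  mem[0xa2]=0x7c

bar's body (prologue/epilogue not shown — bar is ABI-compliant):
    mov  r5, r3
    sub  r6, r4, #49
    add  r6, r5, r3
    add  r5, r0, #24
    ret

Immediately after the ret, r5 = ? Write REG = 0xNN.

REG = 0x63

prologue: push r6 -> mem[0xa2]=0xf0, sp=0xa2
body[0] mov  r5, r3 -> r5=0x82
body[1] sub  r6, r4, #49 -> r6=0x7b
body[2] add  r6, r5, r3 -> r6=0x04
body[3] add  r5, r0, #24 -> r5=0x63
epilogue: pop r6=0xf0, sp=0xa3
r5 is caller-saved -> body value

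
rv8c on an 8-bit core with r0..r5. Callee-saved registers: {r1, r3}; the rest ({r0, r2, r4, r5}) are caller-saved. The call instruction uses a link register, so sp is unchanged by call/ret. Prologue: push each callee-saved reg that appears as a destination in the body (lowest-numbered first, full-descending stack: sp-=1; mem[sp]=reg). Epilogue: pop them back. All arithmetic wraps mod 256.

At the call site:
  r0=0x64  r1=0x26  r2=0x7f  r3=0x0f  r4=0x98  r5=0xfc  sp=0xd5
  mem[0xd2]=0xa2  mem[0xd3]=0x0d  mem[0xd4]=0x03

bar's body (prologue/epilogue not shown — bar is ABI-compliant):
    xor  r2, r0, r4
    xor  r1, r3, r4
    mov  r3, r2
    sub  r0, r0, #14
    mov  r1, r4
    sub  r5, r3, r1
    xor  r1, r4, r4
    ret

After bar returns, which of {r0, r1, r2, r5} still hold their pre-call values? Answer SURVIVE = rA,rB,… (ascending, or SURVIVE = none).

prologue: push r1 -> mem[0xd4]=0x26, sp=0xd4
prologue: push r3 -> mem[0xd3]=0x0f, sp=0xd3
body[0] xor  r2, r0, r4 -> r2=0xfc
body[1] xor  r1, r3, r4 -> r1=0x97
body[2] mov  r3, r2 -> r3=0xfc
body[3] sub  r0, r0, #14 -> r0=0x56
body[4] mov  r1, r4 -> r1=0x98
body[5] sub  r5, r3, r1 -> r5=0x64
body[6] xor  r1, r4, r4 -> r1=0x00
epilogue: pop r3=0x0f, sp=0xd4
epilogue: pop r1=0x26, sp=0xd5
r0: caller-saved, written=True
r1: callee-saved, written=True
r2: caller-saved, written=True
r5: caller-saved, written=True

SURVIVE = r1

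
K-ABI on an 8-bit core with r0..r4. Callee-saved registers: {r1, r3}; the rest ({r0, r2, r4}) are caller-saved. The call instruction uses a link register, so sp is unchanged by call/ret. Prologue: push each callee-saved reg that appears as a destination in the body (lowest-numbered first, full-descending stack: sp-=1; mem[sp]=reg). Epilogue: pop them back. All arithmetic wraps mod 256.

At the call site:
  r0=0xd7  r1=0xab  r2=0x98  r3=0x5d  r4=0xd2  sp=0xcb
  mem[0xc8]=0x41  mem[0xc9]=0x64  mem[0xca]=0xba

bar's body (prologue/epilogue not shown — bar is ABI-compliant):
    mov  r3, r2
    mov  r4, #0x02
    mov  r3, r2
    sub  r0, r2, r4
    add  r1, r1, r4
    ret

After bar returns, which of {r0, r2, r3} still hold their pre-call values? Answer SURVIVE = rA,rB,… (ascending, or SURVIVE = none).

SURVIVE = r2,r3

prologue: push r1 → mem[0xca]=0xab, sp=0xca
prologue: push r3 → mem[0xc9]=0x5d, sp=0xc9
body[0] mov  r3, r2 → r3=0x98
body[1] mov  r4, #0x02 → r4=0x02
body[2] mov  r3, r2 → r3=0x98
body[3] sub  r0, r2, r4 → r0=0x96
body[4] add  r1, r1, r4 → r1=0xad
epilogue: pop r3=0x5d, sp=0xca
epilogue: pop r1=0xab, sp=0xcb
r0: caller-saved, written=True
r2: caller-saved, written=False
r3: callee-saved, written=True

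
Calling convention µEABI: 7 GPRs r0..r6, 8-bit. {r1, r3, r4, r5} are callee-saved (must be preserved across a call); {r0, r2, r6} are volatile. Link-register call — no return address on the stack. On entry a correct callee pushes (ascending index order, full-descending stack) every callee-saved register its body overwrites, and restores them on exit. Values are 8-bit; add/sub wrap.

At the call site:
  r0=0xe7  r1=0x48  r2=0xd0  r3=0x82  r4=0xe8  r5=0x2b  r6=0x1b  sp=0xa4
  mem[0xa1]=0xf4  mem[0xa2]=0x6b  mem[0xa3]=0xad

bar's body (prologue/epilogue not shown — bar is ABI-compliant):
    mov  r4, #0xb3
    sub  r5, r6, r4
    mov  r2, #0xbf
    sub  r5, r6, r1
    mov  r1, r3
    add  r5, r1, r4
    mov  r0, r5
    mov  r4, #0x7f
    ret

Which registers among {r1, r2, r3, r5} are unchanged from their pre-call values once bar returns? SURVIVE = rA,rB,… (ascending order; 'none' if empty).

prologue: push r1 -> mem[0xa3]=0x48, sp=0xa3
prologue: push r4 -> mem[0xa2]=0xe8, sp=0xa2
prologue: push r5 -> mem[0xa1]=0x2b, sp=0xa1
body[0] mov  r4, #0xb3 -> r4=0xb3
body[1] sub  r5, r6, r4 -> r5=0x68
body[2] mov  r2, #0xbf -> r2=0xbf
body[3] sub  r5, r6, r1 -> r5=0xd3
body[4] mov  r1, r3 -> r1=0x82
body[5] add  r5, r1, r4 -> r5=0x35
body[6] mov  r0, r5 -> r0=0x35
body[7] mov  r4, #0x7f -> r4=0x7f
epilogue: pop r5=0x2b, sp=0xa2
epilogue: pop r4=0xe8, sp=0xa3
epilogue: pop r1=0x48, sp=0xa4
r1: callee-saved, written=True
r2: caller-saved, written=True
r3: callee-saved, written=False
r5: callee-saved, written=True

SURVIVE = r1,r3,r5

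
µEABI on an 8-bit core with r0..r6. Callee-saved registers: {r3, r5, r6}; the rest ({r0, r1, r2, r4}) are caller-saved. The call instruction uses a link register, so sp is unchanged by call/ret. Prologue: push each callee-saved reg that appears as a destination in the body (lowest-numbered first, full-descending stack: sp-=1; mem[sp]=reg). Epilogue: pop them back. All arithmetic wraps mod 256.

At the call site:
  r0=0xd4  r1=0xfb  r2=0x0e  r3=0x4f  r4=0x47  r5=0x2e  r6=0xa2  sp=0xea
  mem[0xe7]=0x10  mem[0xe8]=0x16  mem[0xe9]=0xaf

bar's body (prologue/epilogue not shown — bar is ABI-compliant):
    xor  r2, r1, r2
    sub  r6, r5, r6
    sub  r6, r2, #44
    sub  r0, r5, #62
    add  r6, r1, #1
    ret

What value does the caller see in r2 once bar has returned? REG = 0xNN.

REG = 0xf5

prologue: push r6 -> mem[0xe9]=0xa2, sp=0xe9
body[0] xor  r2, r1, r2 -> r2=0xf5
body[1] sub  r6, r5, r6 -> r6=0x8c
body[2] sub  r6, r2, #44 -> r6=0xc9
body[3] sub  r0, r5, #62 -> r0=0xf0
body[4] add  r6, r1, #1 -> r6=0xfc
epilogue: pop r6=0xa2, sp=0xea
r2 is caller-saved -> body value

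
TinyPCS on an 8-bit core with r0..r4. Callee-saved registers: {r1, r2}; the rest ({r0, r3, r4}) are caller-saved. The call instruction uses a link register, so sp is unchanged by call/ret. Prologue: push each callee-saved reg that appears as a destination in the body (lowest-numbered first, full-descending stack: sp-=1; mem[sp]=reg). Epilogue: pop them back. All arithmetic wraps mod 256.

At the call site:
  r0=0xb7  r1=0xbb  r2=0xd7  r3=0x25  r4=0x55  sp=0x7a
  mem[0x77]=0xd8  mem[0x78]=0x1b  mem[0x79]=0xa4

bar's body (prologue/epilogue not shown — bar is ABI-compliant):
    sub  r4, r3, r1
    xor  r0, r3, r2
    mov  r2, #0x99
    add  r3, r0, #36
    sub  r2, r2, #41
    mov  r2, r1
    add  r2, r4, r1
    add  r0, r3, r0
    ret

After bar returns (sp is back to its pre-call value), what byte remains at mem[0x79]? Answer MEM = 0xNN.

MEM = 0xd7

prologue: push r2 → mem[0x79]=0xd7, sp=0x79
body[0] sub  r4, r3, r1 → r4=0x6a
body[1] xor  r0, r3, r2 → r0=0xf2
body[2] mov  r2, #0x99 → r2=0x99
body[3] add  r3, r0, #36 → r3=0x16
body[4] sub  r2, r2, #41 → r2=0x70
body[5] mov  r2, r1 → r2=0xbb
body[6] add  r2, r4, r1 → r2=0x25
body[7] add  r0, r3, r0 → r0=0x08
epilogue: pop r2=0xd7, sp=0x7a
prologue pushed ['r2'] at ['0x79']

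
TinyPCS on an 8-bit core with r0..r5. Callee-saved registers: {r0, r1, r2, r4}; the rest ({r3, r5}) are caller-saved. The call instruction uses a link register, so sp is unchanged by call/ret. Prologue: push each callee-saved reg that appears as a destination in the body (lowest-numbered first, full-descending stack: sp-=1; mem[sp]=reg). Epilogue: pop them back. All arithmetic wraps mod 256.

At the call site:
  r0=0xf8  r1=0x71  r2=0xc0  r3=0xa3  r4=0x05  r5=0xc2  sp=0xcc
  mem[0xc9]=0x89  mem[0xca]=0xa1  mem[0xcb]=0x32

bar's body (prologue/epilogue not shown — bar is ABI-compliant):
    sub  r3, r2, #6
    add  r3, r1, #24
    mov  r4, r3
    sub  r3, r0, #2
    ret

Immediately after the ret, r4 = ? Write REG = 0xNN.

REG = 0x05

prologue: push r4 → mem[0xcb]=0x05, sp=0xcb
body[0] sub  r3, r2, #6 → r3=0xba
body[1] add  r3, r1, #24 → r3=0x89
body[2] mov  r4, r3 → r4=0x89
body[3] sub  r3, r0, #2 → r3=0xf6
epilogue: pop r4=0x05, sp=0xcc
r4 is callee-saved → restored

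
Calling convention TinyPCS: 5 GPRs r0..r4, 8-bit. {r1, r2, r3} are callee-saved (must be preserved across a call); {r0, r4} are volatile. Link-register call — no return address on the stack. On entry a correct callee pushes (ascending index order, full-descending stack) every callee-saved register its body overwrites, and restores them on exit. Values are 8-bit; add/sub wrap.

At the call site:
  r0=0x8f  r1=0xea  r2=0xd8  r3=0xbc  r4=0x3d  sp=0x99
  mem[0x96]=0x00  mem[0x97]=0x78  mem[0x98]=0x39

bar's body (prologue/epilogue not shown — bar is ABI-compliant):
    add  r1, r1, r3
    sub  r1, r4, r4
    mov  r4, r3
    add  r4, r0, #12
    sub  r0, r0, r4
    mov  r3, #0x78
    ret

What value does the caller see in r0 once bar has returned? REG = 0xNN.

REG = 0xf4

prologue: push r1 → mem[0x98]=0xea, sp=0x98
prologue: push r3 → mem[0x97]=0xbc, sp=0x97
body[0] add  r1, r1, r3 → r1=0xa6
body[1] sub  r1, r4, r4 → r1=0x00
body[2] mov  r4, r3 → r4=0xbc
body[3] add  r4, r0, #12 → r4=0x9b
body[4] sub  r0, r0, r4 → r0=0xf4
body[5] mov  r3, #0x78 → r3=0x78
epilogue: pop r3=0xbc, sp=0x98
epilogue: pop r1=0xea, sp=0x99
r0 is caller-saved → body value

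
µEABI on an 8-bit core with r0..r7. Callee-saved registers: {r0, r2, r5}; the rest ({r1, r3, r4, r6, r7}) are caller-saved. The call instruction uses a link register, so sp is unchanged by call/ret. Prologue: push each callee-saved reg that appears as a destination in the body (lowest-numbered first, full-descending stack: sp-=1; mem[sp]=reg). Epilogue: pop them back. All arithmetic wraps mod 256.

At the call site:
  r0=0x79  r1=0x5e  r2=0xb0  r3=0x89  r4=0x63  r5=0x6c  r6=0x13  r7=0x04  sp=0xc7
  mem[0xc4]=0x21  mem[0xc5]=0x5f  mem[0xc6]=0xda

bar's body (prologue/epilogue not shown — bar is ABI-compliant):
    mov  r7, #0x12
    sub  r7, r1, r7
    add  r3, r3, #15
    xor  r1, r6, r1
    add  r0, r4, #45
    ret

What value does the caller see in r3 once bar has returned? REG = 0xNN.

prologue: push r0 -> mem[0xc6]=0x79, sp=0xc6
body[0] mov  r7, #0x12 -> r7=0x12
body[1] sub  r7, r1, r7 -> r7=0x4c
body[2] add  r3, r3, #15 -> r3=0x98
body[3] xor  r1, r6, r1 -> r1=0x4d
body[4] add  r0, r4, #45 -> r0=0x90
epilogue: pop r0=0x79, sp=0xc7
r3 is caller-saved -> body value

REG = 0x98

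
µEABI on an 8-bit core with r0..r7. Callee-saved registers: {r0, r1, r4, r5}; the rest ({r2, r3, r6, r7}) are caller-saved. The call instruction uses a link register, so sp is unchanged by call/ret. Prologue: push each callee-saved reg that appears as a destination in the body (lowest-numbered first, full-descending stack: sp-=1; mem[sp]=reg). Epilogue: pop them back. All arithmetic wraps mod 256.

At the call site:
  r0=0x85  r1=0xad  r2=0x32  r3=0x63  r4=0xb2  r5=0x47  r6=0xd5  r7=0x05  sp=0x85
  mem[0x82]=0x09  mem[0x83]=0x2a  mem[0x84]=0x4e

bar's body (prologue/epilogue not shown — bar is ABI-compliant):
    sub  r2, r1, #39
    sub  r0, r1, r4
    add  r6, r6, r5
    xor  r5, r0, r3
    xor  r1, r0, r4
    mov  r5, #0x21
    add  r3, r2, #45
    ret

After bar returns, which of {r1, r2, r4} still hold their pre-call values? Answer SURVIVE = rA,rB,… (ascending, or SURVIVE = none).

prologue: push r0 -> mem[0x84]=0x85, sp=0x84
prologue: push r1 -> mem[0x83]=0xad, sp=0x83
prologue: push r5 -> mem[0x82]=0x47, sp=0x82
body[0] sub  r2, r1, #39 -> r2=0x86
body[1] sub  r0, r1, r4 -> r0=0xfb
body[2] add  r6, r6, r5 -> r6=0x1c
body[3] xor  r5, r0, r3 -> r5=0x98
body[4] xor  r1, r0, r4 -> r1=0x49
body[5] mov  r5, #0x21 -> r5=0x21
body[6] add  r3, r2, #45 -> r3=0xb3
epilogue: pop r5=0x47, sp=0x83
epilogue: pop r1=0xad, sp=0x84
epilogue: pop r0=0x85, sp=0x85
r1: callee-saved, written=True
r2: caller-saved, written=True
r4: callee-saved, written=False

SURVIVE = r1,r4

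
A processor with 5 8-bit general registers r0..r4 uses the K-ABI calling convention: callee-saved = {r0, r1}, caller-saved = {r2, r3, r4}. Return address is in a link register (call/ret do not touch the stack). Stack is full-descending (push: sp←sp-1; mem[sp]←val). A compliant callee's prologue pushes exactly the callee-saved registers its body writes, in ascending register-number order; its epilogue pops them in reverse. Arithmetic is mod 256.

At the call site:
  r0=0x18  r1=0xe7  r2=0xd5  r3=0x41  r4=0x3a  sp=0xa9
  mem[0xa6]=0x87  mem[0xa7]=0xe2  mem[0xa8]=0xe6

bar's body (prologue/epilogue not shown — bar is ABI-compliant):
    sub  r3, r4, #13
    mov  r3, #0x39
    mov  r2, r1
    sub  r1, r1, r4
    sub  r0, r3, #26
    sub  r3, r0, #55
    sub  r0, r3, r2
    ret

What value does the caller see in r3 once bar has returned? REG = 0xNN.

REG = 0xe8

prologue: push r0 -> mem[0xa8]=0x18, sp=0xa8
prologue: push r1 -> mem[0xa7]=0xe7, sp=0xa7
body[0] sub  r3, r4, #13 -> r3=0x2d
body[1] mov  r3, #0x39 -> r3=0x39
body[2] mov  r2, r1 -> r2=0xe7
body[3] sub  r1, r1, r4 -> r1=0xad
body[4] sub  r0, r3, #26 -> r0=0x1f
body[5] sub  r3, r0, #55 -> r3=0xe8
body[6] sub  r0, r3, r2 -> r0=0x01
epilogue: pop r1=0xe7, sp=0xa8
epilogue: pop r0=0x18, sp=0xa9
r3 is caller-saved -> body value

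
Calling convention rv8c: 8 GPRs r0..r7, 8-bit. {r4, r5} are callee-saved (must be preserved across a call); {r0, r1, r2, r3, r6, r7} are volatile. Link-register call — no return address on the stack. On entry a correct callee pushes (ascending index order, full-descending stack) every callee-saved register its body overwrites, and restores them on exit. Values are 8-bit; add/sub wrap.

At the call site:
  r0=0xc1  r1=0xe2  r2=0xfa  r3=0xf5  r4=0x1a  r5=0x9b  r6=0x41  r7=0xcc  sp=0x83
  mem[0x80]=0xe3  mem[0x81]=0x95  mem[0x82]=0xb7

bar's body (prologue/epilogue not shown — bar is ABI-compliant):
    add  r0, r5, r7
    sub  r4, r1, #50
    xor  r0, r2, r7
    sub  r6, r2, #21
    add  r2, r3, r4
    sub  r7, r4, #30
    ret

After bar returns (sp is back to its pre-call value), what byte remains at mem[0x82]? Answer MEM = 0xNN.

MEM = 0x1a

prologue: push r4 -> mem[0x82]=0x1a, sp=0x82
body[0] add  r0, r5, r7 -> r0=0x67
body[1] sub  r4, r1, #50 -> r4=0xb0
body[2] xor  r0, r2, r7 -> r0=0x36
body[3] sub  r6, r2, #21 -> r6=0xe5
body[4] add  r2, r3, r4 -> r2=0xa5
body[5] sub  r7, r4, #30 -> r7=0x92
epilogue: pop r4=0x1a, sp=0x83
prologue pushed ['r4'] at ['0x82']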